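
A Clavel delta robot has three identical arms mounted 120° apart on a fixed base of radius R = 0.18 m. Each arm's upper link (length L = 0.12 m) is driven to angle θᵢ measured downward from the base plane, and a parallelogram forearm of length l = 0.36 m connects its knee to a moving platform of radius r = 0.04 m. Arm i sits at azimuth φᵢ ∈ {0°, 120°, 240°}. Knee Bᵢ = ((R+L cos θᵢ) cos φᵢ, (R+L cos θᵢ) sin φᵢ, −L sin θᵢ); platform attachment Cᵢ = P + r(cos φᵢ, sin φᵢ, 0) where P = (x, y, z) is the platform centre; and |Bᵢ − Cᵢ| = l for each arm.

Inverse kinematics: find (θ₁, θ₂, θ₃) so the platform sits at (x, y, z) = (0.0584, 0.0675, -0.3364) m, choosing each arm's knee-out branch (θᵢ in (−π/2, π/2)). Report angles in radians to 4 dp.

θ₁ = 0.3487, θ₂ = 0.5235, θ₃ = 1.1344

φ1=0.0° → target in arm frame (0.0584, 0.0675)
  A=0.0816, B=-0.3364, C=(l²−L²−A²−y'²−z²)/(2L)=-0.0382
  γ=atan2(-0.3364,0.0816)=-1.3328;  ψ=arccos(-0.1105)=1.6815;  θ1=γ+ψ≈0.3487
rotate P by −φ2: (0.0293, -0.0843, -0.3364)
  A cos θ + B sin θ = C:  0.1107·cos θ + -0.3364·sin θ = -0.0722
  √(A²+B²)=0.3542;  θ2 = -1.2528+1.7762 ≈ 0.5235
arm 3 (φ=240.0°): x'=-0.0877, y'=0.0168
  e−x'=0.2277;  (l²−L²−(e−x')²−y'²−z²)/2L = -0.2086
  γ=atan2(-0.3364,0.2277)=-0.9758;  ψ=arccos(-0.5137)=2.1103;  θ3=γ+ψ≈1.1344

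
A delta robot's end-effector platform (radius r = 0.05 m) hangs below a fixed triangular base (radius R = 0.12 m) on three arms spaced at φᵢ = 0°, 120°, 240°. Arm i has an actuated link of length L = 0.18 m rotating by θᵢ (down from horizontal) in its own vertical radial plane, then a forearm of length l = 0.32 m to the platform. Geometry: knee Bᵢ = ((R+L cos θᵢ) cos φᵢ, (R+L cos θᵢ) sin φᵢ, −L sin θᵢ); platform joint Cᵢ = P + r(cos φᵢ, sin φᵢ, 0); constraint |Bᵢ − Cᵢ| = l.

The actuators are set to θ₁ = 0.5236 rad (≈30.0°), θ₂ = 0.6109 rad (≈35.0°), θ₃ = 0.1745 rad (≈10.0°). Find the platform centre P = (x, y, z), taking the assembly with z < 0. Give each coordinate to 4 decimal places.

centre 1 = (0.2259·cos0.0°, 0.2259·sin0.0°, -0.0900) = (0.2259, 0.0000, -0.0900)
arm 2 at φ=120.0°: (R−r)+L cos θ2 = 0.2174;  centre 2 = (-0.1087, 0.1883, -0.1032)
φ3=240.0°: virtual centre (-0.1236, -0.2141, -0.0313), radius l
|centre ₂|²−|centre ₁|² = -0.0012;  |centre ₃|²−|centre ₁|² = 0.0030
plane₁₂: -0.6692x+0.3766y+-0.0265z = -0.0012
det = 0.5499;  x = -0.0011+0.0598z,  y = -0.0051+0.1767z
quadratic in z: (1.0348)z²+(0.1510)z+(-0.0427)=0, √Δ=0.4469 → z ∈ {-0.2889, 0.1430}; z = -0.2889 (taking z<0)
x = -0.0184, y = -0.0562

(-0.0184, -0.0562, -0.2889)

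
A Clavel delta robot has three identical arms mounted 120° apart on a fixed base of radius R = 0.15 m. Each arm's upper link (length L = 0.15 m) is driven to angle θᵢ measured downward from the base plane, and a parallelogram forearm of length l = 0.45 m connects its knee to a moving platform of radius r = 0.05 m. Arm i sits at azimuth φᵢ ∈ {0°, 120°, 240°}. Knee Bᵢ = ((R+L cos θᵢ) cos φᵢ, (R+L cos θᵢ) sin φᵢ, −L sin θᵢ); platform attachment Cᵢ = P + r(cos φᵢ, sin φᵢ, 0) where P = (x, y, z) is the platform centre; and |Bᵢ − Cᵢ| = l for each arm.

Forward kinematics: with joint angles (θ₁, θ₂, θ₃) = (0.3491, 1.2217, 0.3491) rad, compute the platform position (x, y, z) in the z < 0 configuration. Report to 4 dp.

φ1=0.0°: virtual centre (0.2410, 0.0000, -0.0513), radius l
φ2=120.0°: virtual centre (-0.0757, 0.1310, -0.1410), radius l
arm 3 at φ=240.0°: (R−r)+L cos θ3 = 0.2410;  O3 = (-0.1205, -0.2087, -0.0513)
subtract pairs → two planes through P
linear system: -0.6332x+0.2621y = -0.0179−-0.1793z; -0.7229x+-0.4173y = 0.0000−0.0000z
det = 0.4537;  x = 0.0165+-0.1649z,  y = -0.0286+0.2856z
quadratic in z: (1.1088)z²+(0.1603)z+(-0.1487)=0, √Δ=0.8277 → z ∈ {-0.4455, 0.3009}; z = -0.4455 (taking z<0)
x = 0.0900, y = -0.1558

(0.0900, -0.1558, -0.4455)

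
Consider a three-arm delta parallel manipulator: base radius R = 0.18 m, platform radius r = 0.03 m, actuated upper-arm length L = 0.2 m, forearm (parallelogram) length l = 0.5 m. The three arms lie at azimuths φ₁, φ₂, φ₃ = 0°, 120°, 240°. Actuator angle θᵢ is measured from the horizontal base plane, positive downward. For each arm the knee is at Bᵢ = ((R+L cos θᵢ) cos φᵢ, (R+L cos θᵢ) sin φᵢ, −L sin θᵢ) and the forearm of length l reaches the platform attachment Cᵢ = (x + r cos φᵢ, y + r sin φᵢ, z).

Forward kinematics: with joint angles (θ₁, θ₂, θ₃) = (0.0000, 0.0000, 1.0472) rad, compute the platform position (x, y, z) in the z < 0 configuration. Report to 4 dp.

(0.0986, 0.1707, -0.3970)

φ1=0.0°: virtual centre (0.3500, 0.0000, 0.0000), radius l
S2 = (0.3500·cos120.0°, 0.3500·sin120.0°, 0.0000) = (-0.1750, 0.3031, 0.0000)
arm 3 at φ=240.0°: e+L cos θ3 = 0.2500;  S3 = (-0.1250, -0.2165, -0.1732)
|S₂|²−|S₁|² = 0.0000;  |S₃|²−|S₁|² = -0.0300
[-1.0500 0.6062 0.0000]·P = 0.0000;  [-0.9500 -0.4330 -0.3464]·P = -0.0300
det = 1.0306;  x = 0.0176+-0.2038z,  y = 0.0306+-0.3529z
into |P−S₁|² = l²: 1.1661z² + 0.1139z + -0.1386 = 0;  Δ = 0.6595;  z = -0.3970 or 0.2994 → z<0 root = -0.3970
x = 0.0986, y = 0.1707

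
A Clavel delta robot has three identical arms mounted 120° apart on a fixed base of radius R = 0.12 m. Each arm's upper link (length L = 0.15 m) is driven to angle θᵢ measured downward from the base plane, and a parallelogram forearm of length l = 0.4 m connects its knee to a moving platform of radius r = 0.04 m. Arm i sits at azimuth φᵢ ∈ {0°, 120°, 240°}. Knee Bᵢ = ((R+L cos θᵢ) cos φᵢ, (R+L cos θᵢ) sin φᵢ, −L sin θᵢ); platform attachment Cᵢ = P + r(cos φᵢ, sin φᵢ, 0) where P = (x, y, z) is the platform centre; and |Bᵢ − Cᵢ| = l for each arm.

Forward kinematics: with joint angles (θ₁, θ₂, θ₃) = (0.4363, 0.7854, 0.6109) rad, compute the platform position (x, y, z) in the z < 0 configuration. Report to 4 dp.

φ1=0.0°: virtual centre (0.2159, 0.0000, -0.0634), radius l
S2 = (0.1861·cos120.0°, 0.1861·sin120.0°, -0.1061) = (-0.0930, 0.1611, -0.1061)
arm 3 at φ=240.0°: e+L cos θ3 = 0.2029;  S3 = (-0.1014, -0.1757, -0.0860)
subtract pairs → two planes through P
linear system: -0.6180x+0.3223y = -0.0048−-0.0854z; -0.6348x+-0.3514y = -0.0021−-0.0453z
Cramer: x(z) = 0.0056-0.1057z;  y(z) = -0.0041+0.0621z
quadratic in z: (1.0150)z²+(0.1708)z+(-0.1117)=0, √Δ=0.6948 → z ∈ {-0.4264, 0.2581}; z = -0.4264 (taking z<0)
x = 0.0507, y = -0.0306

(0.0507, -0.0306, -0.4264)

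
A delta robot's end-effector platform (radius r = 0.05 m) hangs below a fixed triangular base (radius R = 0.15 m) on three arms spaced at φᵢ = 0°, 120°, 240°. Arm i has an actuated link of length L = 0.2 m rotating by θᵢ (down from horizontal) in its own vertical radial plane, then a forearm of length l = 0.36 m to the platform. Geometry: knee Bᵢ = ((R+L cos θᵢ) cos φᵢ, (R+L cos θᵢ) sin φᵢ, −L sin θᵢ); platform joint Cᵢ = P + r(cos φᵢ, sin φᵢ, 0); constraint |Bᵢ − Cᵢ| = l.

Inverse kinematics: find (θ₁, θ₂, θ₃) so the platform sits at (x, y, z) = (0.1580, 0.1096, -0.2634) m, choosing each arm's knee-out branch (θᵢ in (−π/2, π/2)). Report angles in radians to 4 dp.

θ₁ = -0.2617, θ₂ = 0.5238, θ₃ = 1.2218

rotate P by −φ1: (0.1580, 0.1096, -0.2634)
  e−x'=-0.0580;  (l²−L²−(e−x')²−y'²−z²)/2L = 0.0121
  √(A²+B²)=0.2697;  θ1 = -1.7875+1.5259 ≈ -0.2617
φ2=120.0° → target in arm frame (0.0159, -0.1916)
  e−x'=0.0841;  (l²−L²−(e−x')²−y'²−z²)/2L = -0.0589
  θ2 = atan2(B,A) + arccos(C/0.2765) = 0.5238
rotate P by −φ3: (-0.1739, 0.0820, -0.2634)
  e−x'=0.2739;  (l²−L²−(e−x')²−y'²−z²)/2L = -0.1538
  θ3 = atan2(B,A) + arccos(C/0.3800) = 1.2218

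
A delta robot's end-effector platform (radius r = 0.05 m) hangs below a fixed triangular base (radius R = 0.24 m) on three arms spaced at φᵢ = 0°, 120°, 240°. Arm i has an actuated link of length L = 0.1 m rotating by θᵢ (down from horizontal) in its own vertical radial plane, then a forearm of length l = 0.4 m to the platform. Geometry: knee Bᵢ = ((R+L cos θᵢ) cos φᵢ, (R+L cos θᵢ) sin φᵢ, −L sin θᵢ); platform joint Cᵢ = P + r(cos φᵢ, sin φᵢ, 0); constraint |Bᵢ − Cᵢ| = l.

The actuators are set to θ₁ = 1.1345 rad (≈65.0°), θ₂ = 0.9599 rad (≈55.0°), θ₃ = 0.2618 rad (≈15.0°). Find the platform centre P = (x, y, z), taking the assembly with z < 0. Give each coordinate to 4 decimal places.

arm 1 at φ=0.0°: ρ1 = 0.2323;  S1 = (0.2323, 0.0000, -0.0906)
φ2=120.0°: virtual centre (-0.1237, 0.2142, -0.0819), radius l
S3 = (0.2866·cos240.0°, 0.2866·sin240.0°, -0.0259) = (-0.1433, -0.2482, -0.0259)
eliminate P² terms by subtracting sphere 1 from 2 and 3
plane₁₂: -0.7119x+0.4284y+0.0174z = 0.0057
det = 0.6752;  x = -0.0173+0.0950z,  y = -0.0154+0.1171z
quadratic in z: (1.0227)z²+(0.1302)z+(-0.0893)=0, √Δ=0.6182 → z ∈ {-0.3659, 0.2385}; z = -0.3659 (taking z<0)
x = -0.0521, y = -0.0582

(-0.0521, -0.0582, -0.3659)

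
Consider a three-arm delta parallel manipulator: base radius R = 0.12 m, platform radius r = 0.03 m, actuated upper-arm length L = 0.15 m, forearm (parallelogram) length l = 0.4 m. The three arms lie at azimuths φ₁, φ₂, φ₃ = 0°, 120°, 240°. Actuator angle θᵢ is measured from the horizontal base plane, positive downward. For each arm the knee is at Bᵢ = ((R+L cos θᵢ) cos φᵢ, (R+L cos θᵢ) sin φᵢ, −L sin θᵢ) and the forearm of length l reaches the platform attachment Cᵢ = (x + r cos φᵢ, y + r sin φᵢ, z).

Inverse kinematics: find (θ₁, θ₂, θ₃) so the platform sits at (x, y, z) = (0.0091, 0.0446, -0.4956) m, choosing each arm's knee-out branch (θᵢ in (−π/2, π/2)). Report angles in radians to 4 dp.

θ₁ = 1.0475, θ₂ = 0.9598, θ₃ = 1.2219

arm 1 (φ=0.0°): x'=0.0091, y'=0.0446
  A=0.0809, B=-0.4956, C=(l²−L²−A²−y'²−z²)/(2L)=-0.3888
  √(A²+B²)=0.5022;  θ1 = -1.4090+2.4565 ≈ 1.0475
rotate P by −φ2: (0.0341, -0.0302, -0.4956)
  e−x'=0.0559;  (l²−L²−(e−x')²−y'²−z²)/2L = -0.3739
  √(A²+B²)=0.4987;  θ2 = -1.4584+2.4183 ≈ 0.9598
rotate P by −φ3: (-0.0432, -0.0144, -0.4956)
  A=0.1332, B=-0.4956, C=(l²−L²−A²−y'²−z²)/(2L)=-0.4202
  √(A²+B²)=0.5132;  θ3 = -1.3083+2.5302 ≈ 1.2219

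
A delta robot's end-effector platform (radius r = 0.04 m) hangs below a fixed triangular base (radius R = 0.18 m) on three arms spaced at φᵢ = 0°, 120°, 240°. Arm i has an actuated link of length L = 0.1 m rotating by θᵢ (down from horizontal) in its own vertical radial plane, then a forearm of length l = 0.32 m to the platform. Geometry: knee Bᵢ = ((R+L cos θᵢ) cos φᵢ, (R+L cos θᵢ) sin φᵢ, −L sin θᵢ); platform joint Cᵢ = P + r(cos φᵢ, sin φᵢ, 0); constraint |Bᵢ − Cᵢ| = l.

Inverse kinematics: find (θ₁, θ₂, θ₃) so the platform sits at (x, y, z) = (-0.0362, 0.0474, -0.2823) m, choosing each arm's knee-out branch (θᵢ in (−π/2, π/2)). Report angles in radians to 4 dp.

θ₁ = 0.8725, θ₂ = 0.1747, θ₃ = 0.7854

φ1=0.0° → target in arm frame (-0.0362, 0.0474)
  A=0.1762, B=-0.2823, C=(l²−L²−A²−y'²−z²)/(2L)=-0.1029
  √(A²+B²)=0.3328;  θ1 = -1.0128+1.8853 ≈ 0.8725
arm 2 (φ=120.0°): x'=0.0591, y'=0.0077
  e−x'=0.0809;  (l²−L²−(e−x')²−y'²−z²)/2L = 0.0306
  γ=atan2(-0.2823,0.0809)=-1.2919;  ψ=arccos(0.1041)=1.4665;  θ2=γ+ψ≈0.1747
φ3=240.0° → target in arm frame (-0.0229, -0.0551)
  A=0.1629, B=-0.2823, C=(l²−L²−A²−y'²−z²)/(2L)=-0.0844
  γ=atan2(-0.2823,0.1629)=-1.0473;  ψ=arccos(-0.2589)=1.8327;  θ3=γ+ψ≈0.7854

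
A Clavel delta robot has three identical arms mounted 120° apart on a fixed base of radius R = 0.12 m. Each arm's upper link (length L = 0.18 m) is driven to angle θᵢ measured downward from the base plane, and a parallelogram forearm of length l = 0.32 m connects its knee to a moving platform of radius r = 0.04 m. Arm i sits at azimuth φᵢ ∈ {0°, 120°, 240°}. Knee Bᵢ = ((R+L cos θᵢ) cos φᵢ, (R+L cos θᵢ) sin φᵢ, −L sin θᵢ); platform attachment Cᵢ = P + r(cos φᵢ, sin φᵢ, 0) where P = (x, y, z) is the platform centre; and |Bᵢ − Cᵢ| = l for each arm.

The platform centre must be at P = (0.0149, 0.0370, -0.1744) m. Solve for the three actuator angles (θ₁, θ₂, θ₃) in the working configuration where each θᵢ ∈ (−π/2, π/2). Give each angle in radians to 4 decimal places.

θ₁ = -0.1745, θ₂ = -0.2620, θ₃ = 0.2622

φ1=0.0° → target in arm frame (0.0149, 0.0370)
  e−x'=0.0651;  (l²−L²−(e−x')²−y'²−z²)/2L = 0.0944
  γ=atan2(-0.1744,0.0651)=-1.2135;  ψ=arccos(0.5070)=1.0391;  θ1=γ+ψ≈-0.1745
φ2=120.0° → target in arm frame (0.0246, -0.0314)
  e−x'=0.0554;  (l²−L²−(e−x')²−y'²−z²)/2L = 0.0987
  √(A²+B²)=0.1830;  θ2 = -1.2632+1.0012 ≈ -0.2620
φ3=240.0° → target in arm frame (-0.0395, -0.0056)
  A cos θ + B sin θ = C:  0.1195·cos θ + -0.1744·sin θ = 0.0702
  θ3 = atan2(B,A) + arccos(C/0.2114) = 0.2622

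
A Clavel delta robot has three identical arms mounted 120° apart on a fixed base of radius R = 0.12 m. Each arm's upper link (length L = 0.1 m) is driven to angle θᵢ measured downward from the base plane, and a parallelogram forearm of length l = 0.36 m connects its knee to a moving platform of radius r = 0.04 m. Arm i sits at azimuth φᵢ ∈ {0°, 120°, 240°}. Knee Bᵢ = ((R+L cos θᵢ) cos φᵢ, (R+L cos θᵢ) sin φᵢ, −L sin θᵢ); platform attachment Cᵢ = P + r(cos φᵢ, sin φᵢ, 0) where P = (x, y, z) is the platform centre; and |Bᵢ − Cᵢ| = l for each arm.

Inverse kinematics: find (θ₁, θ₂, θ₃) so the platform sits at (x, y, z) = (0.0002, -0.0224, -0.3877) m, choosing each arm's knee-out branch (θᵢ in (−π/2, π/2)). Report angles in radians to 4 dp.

θ₁ = 0.6976, θ₂ = 0.7850, θ₃ = 0.6108

rotate P by −φ1: (0.0002, -0.0224, -0.3877)
  A=0.0798, B=-0.3877, C=(l²−L²−A²−y'²−z²)/(2L)=-0.1879
  θ1 = atan2(B,A) + arccos(C/0.3958) = 0.6976
arm 2 (φ=120.0°): x'=-0.0195, y'=0.0110
  A=0.0995, B=-0.3877, C=(l²−L²−A²−y'²−z²)/(2L)=-0.2037
  √(A²+B²)=0.4003;  θ2 = -1.3196+2.1046 ≈ 0.7850
arm 3 (φ=240.0°): x'=0.0193, y'=0.0114
  A=0.0607, B=-0.3877, C=(l²−L²−A²−y'²−z²)/(2L)=-0.1726
  √(A²+B²)=0.3924;  θ3 = -1.4155+2.0263 ≈ 0.6108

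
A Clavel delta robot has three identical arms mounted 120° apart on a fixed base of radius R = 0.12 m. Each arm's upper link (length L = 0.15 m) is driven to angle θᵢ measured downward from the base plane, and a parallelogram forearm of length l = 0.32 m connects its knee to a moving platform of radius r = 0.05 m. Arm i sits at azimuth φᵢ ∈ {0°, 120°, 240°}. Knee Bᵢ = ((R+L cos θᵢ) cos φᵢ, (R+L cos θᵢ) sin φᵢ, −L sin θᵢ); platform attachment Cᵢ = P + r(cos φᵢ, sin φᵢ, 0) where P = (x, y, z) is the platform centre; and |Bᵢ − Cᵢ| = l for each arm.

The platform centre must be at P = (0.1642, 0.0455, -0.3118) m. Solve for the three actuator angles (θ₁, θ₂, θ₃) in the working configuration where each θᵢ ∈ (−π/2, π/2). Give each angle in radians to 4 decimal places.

θ₁ = 0.0000, θ₂ = 0.9599, θ₃ = 1.2219

arm 1 (φ=0.0°): x'=0.1642, y'=0.0455
  A=-0.0942, B=-0.3118, C=(l²−L²−A²−y'²−z²)/(2L)=-0.0942
  √(A²+B²)=0.3257;  θ1 = -1.8642+1.8642 ≈ 0.0000
φ2=120.0° → target in arm frame (-0.0427, -0.1650)
  A cos θ + B sin θ = C:  0.1127·cos θ + -0.3118·sin θ = -0.1908
  √(A²+B²)=0.3315;  θ2 = -1.2240+2.1839 ≈ 0.9599
φ3=240.0° → target in arm frame (-0.1215, 0.1195)
  e−x'=0.1915;  (l²−L²−(e−x')²−y'²−z²)/2L = -0.2275
  θ3 = atan2(B,A) + arccos(C/0.3659) = 1.2219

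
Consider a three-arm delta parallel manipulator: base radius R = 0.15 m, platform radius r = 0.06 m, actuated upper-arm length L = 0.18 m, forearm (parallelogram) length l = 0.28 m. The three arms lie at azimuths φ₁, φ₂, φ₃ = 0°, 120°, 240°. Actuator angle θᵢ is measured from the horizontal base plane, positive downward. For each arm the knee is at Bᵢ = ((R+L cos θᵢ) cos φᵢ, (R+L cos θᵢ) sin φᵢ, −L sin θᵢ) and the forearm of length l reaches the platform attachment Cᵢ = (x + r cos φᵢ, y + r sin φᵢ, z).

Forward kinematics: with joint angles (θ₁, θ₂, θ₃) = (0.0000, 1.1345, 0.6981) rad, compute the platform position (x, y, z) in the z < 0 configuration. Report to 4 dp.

(0.1048, -0.0562, -0.2189)

S1 = (0.2700·cos0.0°, 0.2700·sin0.0°, 0.0000) = (0.2700, 0.0000, 0.0000)
S2 = (0.1661·cos120.0°, 0.1661·sin120.0°, -0.1631) = (-0.0830, 0.1438, -0.1631)
S3 = (0.2279·cos240.0°, 0.2279·sin240.0°, -0.1157) = (-0.1139, -0.1974, -0.1157)
subtract pairs → two planes through P
plane₁₂: -0.7061x+0.2876y+-0.3263z = -0.0187
det = 0.4996;  x = 0.0191+-0.3910z,  y = -0.0180+0.1745z
quadratic in z: (1.1833)z²+(0.1899)z+(-0.0151)=0, √Δ=0.3283 → z ∈ {-0.2189, 0.0585}; z = -0.2189 (taking z<0)
x = 0.1048, y = -0.0562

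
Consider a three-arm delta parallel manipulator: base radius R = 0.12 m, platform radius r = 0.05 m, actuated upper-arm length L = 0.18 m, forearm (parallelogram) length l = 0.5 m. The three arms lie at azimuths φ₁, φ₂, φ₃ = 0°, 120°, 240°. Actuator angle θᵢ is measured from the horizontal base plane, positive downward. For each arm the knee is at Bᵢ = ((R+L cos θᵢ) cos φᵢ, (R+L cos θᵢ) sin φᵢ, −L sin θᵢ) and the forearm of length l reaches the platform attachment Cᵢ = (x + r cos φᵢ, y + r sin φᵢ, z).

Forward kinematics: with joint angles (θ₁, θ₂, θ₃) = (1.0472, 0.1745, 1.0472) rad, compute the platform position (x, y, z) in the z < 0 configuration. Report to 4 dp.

(-0.1104, 0.1911, -0.5305)

centre 1 = (0.1600·cos0.0°, 0.1600·sin0.0°, -0.1559) = (0.1600, 0.0000, -0.1559)
centre 2 = (0.2473·cos120.0°, 0.2473·sin120.0°, -0.0313) = (-0.1236, 0.2141, -0.0313)
φ3=240.0°: virtual centre (-0.0800, -0.1386, -0.1559), radius l
|centre ₂|²−|centre ₁|² = 0.0122;  |centre ₃|²−|centre ₁|² = 0.0000
linear system: -0.5673x+0.4283y = 0.0122−0.2493z; -0.4800x+-0.2771y = 0.0000−0.0000z
Cramer: x(z) = -0.0093+0.1904z;  y(z) = 0.0162-0.3298z
into |P−centre ₁|² = l²: 1.1450z² + 0.2366z + -0.1968 = 0;  Δ = 0.9572;  z = -0.5305 or 0.3239 → z<0 root = -0.5305
x = -0.1104, y = 0.1911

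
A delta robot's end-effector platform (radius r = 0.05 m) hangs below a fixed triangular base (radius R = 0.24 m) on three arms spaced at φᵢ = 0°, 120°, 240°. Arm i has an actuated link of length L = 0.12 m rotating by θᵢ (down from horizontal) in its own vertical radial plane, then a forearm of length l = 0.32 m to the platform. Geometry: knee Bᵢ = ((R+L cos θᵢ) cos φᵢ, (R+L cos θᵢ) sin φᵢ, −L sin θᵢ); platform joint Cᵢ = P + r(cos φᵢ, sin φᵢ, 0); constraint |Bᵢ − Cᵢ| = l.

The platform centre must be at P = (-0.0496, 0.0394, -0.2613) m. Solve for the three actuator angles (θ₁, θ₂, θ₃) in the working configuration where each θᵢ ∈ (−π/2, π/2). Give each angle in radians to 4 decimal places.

arm 1 (φ=0.0°): x'=-0.0496, y'=0.0394
  e−x'=0.2396;  (l²−L²−(e−x')²−y'²−z²)/2L = -0.1635
  θ1 = atan2(B,A) + arccos(C/0.3545) = 1.2214
arm 2 (φ=120.0°): x'=0.0589, y'=0.0233
  e−x'=0.1311;  (l²−L²−(e−x')²−y'²−z²)/2L = 0.0083
  √(A²+B²)=0.2923;  θ2 = -1.1058+1.5423 ≈ 0.4365
φ3=240.0° → target in arm frame (-0.0093, -0.0627)
  e−x'=0.1993;  (l²−L²−(e−x')²−y'²−z²)/2L = -0.0997
  γ=atan2(-0.2613,0.1993)=-0.9191;  ψ=arccos(-0.3034)=1.8791;  θ3=γ+ψ≈0.9599

θ₁ = 1.2214, θ₂ = 0.4365, θ₃ = 0.9599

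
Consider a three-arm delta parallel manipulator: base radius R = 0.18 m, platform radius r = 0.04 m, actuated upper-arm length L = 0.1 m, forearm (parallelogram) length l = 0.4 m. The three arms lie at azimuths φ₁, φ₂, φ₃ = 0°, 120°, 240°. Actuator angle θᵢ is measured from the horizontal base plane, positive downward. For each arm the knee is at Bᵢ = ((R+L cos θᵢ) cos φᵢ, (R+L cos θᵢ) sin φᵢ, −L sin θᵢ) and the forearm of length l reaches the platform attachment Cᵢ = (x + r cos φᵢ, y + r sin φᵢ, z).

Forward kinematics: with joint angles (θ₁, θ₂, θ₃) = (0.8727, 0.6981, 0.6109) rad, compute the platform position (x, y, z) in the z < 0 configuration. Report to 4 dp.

(-0.0269, -0.0091, -0.4029)

φ1=0.0°: virtual centre (0.2043, 0.0000, -0.0766), radius l
φ2=120.0°: virtual centre (-0.1083, 0.1876, -0.0643), radius l
φ3=240.0°: virtual centre (-0.1110, -0.1922, -0.0574), radius l
|S₂|²−|S₁|² = 0.0035;  |S₃|²−|S₁|² = 0.0049
plane₁₂: -0.6252x+0.3752y+0.0247z = 0.0035
det = 0.4768;  x = -0.0067+0.0502z,  y = -0.0019+0.0179z
quadratic in z: (1.0028)z²+(0.1320)z+(-0.1096)=0, √Δ=0.6762 → z ∈ {-0.4029, 0.2713}; z = -0.4029 (taking z<0)
x = -0.0269, y = -0.0091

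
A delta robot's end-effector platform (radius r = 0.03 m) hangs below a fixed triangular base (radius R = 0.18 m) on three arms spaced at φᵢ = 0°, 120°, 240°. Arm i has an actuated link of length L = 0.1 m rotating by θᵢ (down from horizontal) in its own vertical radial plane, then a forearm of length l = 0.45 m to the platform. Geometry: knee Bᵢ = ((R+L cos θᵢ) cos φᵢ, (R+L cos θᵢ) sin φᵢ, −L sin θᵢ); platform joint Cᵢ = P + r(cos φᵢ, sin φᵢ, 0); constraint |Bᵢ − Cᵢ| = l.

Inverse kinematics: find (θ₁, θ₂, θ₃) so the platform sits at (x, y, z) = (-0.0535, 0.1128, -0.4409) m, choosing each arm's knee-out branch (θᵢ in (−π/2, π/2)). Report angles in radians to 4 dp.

θ₁ = 1.0474, θ₂ = 0.0879, θ₃ = 1.1347

rotate P by −φ1: (-0.0535, 0.1128, -0.4409)
  e−x'=0.2035;  (l²−L²−(e−x')²−y'²−z²)/2L = -0.2801
  θ1 = atan2(B,A) + arccos(C/0.4856) = 1.0474
rotate P by −φ2: (0.1244, -0.0101, -0.4409)
  A cos θ + B sin θ = C:  0.0256·cos θ + -0.4409·sin θ = -0.0132
  θ2 = atan2(B,A) + arccos(C/0.4416) = 0.0879
arm 3 (φ=240.0°): x'=-0.0709, y'=-0.1027
  A cos θ + B sin θ = C:  0.2209·cos θ + -0.4409·sin θ = -0.3063
  θ3 = atan2(B,A) + arccos(C/0.4932) = 1.1347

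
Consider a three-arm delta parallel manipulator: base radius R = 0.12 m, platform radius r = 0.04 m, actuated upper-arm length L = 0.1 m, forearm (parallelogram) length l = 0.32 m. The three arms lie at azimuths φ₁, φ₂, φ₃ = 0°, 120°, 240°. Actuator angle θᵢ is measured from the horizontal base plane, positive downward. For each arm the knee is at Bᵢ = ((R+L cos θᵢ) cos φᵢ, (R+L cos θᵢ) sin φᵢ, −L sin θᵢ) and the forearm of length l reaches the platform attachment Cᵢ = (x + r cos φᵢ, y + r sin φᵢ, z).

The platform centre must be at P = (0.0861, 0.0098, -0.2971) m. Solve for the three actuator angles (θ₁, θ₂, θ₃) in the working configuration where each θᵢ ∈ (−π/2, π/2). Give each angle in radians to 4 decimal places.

φ1=0.0° → target in arm frame (0.0861, 0.0098)
  e−x'=-0.0061;  (l²−L²−(e−x')²−y'²−z²)/2L = 0.0200
  θ1 = atan2(B,A) + arccos(C/0.2972) = -0.0879
φ2=120.0° → target in arm frame (-0.0346, -0.0795)
  e−x'=0.1146;  (l²−L²−(e−x')²−y'²−z²)/2L = -0.0765
  γ=atan2(-0.2971,0.1146)=-1.2028;  ψ=arccos(-0.2404)=1.8135;  θ2=γ+ψ≈0.6108
φ3=240.0° → target in arm frame (-0.0515, 0.0697)
  A cos θ + B sin θ = C:  0.1315·cos θ + -0.2971·sin θ = -0.0901
  θ3 = atan2(B,A) + arccos(C/0.3249) = 0.6978

θ₁ = -0.0879, θ₂ = 0.6108, θ₃ = 0.6978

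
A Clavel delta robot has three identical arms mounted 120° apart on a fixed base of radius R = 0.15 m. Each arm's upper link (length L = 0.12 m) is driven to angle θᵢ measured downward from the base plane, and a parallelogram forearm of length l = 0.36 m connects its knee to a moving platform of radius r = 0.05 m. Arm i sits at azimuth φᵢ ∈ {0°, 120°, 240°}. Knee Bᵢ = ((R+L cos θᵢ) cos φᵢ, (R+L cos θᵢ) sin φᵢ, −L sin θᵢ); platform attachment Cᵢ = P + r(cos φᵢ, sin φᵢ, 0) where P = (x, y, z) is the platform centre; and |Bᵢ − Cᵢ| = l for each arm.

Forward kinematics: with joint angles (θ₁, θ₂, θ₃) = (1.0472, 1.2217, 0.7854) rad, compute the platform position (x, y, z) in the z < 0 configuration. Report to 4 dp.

(-0.0057, -0.0565, -0.4185)

centre 1 = (0.1600·cos0.0°, 0.1600·sin0.0°, -0.1039) = (0.1600, 0.0000, -0.1039)
centre 2 = (0.1410·cos120.0°, 0.1410·sin120.0°, -0.1128) = (-0.0705, 0.1221, -0.1128)
φ3=240.0°: virtual centre (-0.0924, -0.1601, -0.0849), radius l
eliminate P² terms by subtracting sphere 1 from 2 and 3
plane₁₂: -0.4610x+0.2443y+-0.0177z = -0.0038
det = 0.2709;  x = 0.0000+0.0135z,  y = -0.0155+0.0978z
sphere 1 gives Az²+Bz+C=0 with A=1.0098, B=0.2005, C=-0.0930;  B²−4AC=0.4157;  roots -0.4185, 0.2200;  negative root z = -0.4185
x = -0.0057, y = -0.0565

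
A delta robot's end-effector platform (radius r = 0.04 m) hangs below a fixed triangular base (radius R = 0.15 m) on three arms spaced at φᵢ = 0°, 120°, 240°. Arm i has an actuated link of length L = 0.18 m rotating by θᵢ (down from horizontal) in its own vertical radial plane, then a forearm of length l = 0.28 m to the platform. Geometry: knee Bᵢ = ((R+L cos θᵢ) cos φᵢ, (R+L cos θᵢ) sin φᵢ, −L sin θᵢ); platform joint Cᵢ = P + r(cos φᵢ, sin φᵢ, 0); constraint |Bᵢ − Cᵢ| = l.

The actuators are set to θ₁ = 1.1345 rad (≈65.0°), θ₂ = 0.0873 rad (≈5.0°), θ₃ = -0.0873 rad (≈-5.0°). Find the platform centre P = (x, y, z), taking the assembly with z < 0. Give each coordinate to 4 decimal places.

(-0.0889, -0.0069, -0.1105)

arm 1 at φ=0.0°: e+L cos θ1 = 0.1861;  O1 = (0.1861, 0.0000, -0.1631)
O2 = (0.2893·cos120.0°, 0.2893·sin120.0°, -0.0157) = (-0.1447, 0.2506, -0.0157)
arm 3 at φ=240.0°: e+L cos θ3 = 0.2893;  O3 = (-0.1447, -0.2506, 0.0157)
eliminate P² terms by subtracting sphere 1 from 2 and 3
[-0.6614 0.5011 0.2949]·P = 0.0227;  [-0.6614 -0.5011 0.3577]·P = 0.0227
det = 0.6629;  x = -0.0343+0.4933z,  y = 0.0000+0.0626z
quadratic in z: (1.2472)z²+(0.1088)z+(-0.0032)=0, √Δ=0.1669 → z ∈ {-0.1105, 0.0233}; z = -0.1105 (taking z<0)
x = -0.0889, y = -0.0069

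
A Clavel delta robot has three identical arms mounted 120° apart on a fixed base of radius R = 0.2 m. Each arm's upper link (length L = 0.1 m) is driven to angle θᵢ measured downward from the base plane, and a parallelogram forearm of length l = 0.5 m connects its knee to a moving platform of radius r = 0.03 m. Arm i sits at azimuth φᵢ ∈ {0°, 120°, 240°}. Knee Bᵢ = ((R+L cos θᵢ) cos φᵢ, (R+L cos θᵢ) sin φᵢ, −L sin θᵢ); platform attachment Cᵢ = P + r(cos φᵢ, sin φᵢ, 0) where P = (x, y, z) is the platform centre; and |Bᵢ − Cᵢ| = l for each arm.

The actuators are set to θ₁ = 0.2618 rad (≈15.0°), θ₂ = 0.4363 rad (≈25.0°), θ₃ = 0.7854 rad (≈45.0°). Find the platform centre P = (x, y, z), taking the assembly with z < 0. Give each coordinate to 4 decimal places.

(0.0446, 0.0398, -0.4722)

arm 1 at φ=0.0°: (R−r)+L cos θ1 = 0.2666;  O1 = (0.2666, 0.0000, -0.0259)
φ2=120.0°: virtual centre (-0.1303, 0.2257, -0.0423), radius l
O3 = (0.2407·cos240.0°, 0.2407·sin240.0°, -0.0707) = (-0.1204, -0.2085, -0.0707)
eliminate P² terms by subtracting sphere 1 from 2 and 3
linear system: -0.7938x+0.4514y = -0.0020−-0.0328z; -0.7739x+-0.4169y = -0.0088−-0.0897z
Cramer: x(z) = 0.0071-0.0796z;  y(z) = 0.0080-0.0674z
quadratic in z: (1.0109)z²+(0.0920)z+(-0.1819)=0, √Δ=0.8626 → z ∈ {-0.4722, 0.3812}; z = -0.4722 (taking z<0)
x = 0.0446, y = 0.0398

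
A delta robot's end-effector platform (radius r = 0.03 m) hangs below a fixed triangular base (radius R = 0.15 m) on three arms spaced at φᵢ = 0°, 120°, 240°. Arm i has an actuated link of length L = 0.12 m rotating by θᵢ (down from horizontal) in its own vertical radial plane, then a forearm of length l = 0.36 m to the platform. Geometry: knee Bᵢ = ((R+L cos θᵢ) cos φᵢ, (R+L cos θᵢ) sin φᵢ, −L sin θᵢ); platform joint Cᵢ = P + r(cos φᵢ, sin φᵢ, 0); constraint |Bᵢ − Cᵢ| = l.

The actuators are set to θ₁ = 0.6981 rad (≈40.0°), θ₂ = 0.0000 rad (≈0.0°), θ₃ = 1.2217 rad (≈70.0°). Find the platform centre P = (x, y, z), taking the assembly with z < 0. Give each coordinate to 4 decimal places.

S1 = (0.2119·cos0.0°, 0.2119·sin0.0°, -0.0771) = (0.2119, 0.0000, -0.0771)
arm 2 at φ=120.0°: ρ2 = 0.2400;  S2 = (-0.1200, 0.2078, 0.0000)
φ3=240.0°: virtual centre (-0.0805, -0.1395, -0.1128), radius l
|S₂|²−|S₁|² = 0.0067;  |S₃|²−|S₁|² = -0.0122
[-0.6639 0.4157 0.1543]·P = 0.0067;  [-0.5849 -0.2789 -0.0713]·P = -0.0122
det = 0.4283;  x = 0.0075+0.0313z,  y = 0.0281+-0.3211z
sphere 1 gives Az²+Bz+C=0 with A=1.1041, B=0.1234, C=-0.0811;  B²−4AC=0.3732;  roots -0.3325, 0.2208;  negative root z = -0.3325
x = -0.0029, y = 0.1349

(-0.0029, 0.1349, -0.3325)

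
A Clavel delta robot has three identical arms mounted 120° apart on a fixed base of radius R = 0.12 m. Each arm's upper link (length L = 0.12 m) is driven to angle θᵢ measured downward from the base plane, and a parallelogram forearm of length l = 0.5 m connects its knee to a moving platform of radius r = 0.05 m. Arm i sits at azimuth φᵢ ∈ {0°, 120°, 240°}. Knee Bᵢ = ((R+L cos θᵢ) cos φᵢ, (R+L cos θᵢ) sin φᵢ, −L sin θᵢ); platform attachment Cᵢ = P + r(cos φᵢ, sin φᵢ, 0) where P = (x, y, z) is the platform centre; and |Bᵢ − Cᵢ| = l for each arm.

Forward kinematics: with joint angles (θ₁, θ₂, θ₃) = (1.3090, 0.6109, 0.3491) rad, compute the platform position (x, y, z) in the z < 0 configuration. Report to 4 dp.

S1 = (0.1011·cos0.0°, 0.1011·sin0.0°, -0.1159) = (0.1011, 0.0000, -0.1159)
S2 = (0.1683·cos120.0°, 0.1683·sin120.0°, -0.0688) = (-0.0841, 0.1457, -0.0688)
arm 3 at φ=240.0°: e+L cos θ3 = 0.1828;  S3 = (-0.0914, -0.1583, -0.0410)
eliminate P² terms by subtracting sphere 1 from 2 and 3
linear system: -0.3704x+0.2915y = 0.0094−0.0942z; -0.3849x+-0.3166y = 0.0114−0.1497z
det = 0.2294;  x = -0.0275+0.3201z,  y = -0.0027+0.0838z
sphere 1 gives Az²+Bz+C=0 with A=1.1095, B=0.1491, C=-0.2200;  B²−4AC=0.9987;  roots -0.5175, 0.3832;  negative root z = -0.5175
x = -0.1932, y = -0.0460

(-0.1932, -0.0460, -0.5175)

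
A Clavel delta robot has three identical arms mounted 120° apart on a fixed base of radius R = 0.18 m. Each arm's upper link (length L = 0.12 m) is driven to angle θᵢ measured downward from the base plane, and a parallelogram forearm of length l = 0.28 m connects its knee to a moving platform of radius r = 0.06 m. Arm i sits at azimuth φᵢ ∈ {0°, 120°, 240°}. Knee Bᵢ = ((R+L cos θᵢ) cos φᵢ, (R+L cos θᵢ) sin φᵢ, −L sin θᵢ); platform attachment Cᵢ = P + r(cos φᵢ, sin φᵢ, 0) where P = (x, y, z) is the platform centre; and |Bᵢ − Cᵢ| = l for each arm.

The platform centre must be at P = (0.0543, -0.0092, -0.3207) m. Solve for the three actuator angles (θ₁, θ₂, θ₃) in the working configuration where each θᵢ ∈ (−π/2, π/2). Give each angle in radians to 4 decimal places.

θ₁ = 0.7850, θ₂ = 1.3090, θ₃ = 1.2215

arm 1 (φ=0.0°): x'=0.0543, y'=-0.0092
  e−x'=0.0657;  (l²−L²−(e−x')²−y'²−z²)/2L = -0.1802
  γ=atan2(-0.3207,0.0657)=-1.3687;  ψ=arccos(-0.5505)=2.1537;  θ1=γ+ψ≈0.7850
φ2=120.0° → target in arm frame (-0.0351, -0.0424)
  A=0.1551, B=-0.3207, C=(l²−L²−A²−y'²−z²)/(2L)=-0.2696
  γ=atan2(-0.3207,0.1551)=-1.1203;  ψ=arccos(-0.7569)=2.4293;  θ2=γ+ψ≈1.3090
rotate P by −φ3: (-0.0192, 0.0516, -0.3207)
  A cos θ + B sin θ = C:  0.1392·cos θ + -0.3207·sin θ = -0.2537
  θ3 = atan2(B,A) + arccos(C/0.3496) = 1.2215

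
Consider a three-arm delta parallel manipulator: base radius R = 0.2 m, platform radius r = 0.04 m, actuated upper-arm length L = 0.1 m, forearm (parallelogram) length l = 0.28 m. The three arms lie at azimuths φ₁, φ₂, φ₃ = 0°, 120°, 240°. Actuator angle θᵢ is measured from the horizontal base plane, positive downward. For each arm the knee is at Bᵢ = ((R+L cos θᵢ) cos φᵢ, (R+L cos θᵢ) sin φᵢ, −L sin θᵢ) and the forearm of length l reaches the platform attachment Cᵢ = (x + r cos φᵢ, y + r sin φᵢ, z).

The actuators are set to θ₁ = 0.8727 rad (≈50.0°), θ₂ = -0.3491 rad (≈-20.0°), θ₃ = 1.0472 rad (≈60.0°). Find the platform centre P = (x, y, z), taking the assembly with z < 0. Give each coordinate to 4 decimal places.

φ1=0.0°: virtual centre (0.2243, 0.0000, -0.0766), radius l
φ2=120.0°: virtual centre (-0.1270, 0.2199, 0.0342), radius l
O3 = (0.2100·cos240.0°, 0.2100·sin240.0°, -0.0866) = (-0.1050, -0.1819, -0.0866)
|O₂|²−|O₁|² = 0.0095;  |O₃|²−|O₁|² = -0.0046
[-0.7025 0.4399 0.2216]·P = 0.0095;  [-0.6586 -0.3637 -0.0200]·P = -0.0046
Cramer: x(z) = -0.0027+0.1317z;  y(z) = 0.0174-0.2935z
sphere 1 gives Az²+Bz+C=0 with A=1.1035, B=0.0832, C=-0.0207;  B²−4AC=0.0984;  roots -0.1799, 0.1045;  negative root z = -0.1799
x = -0.0263, y = 0.0702

(-0.0263, 0.0702, -0.1799)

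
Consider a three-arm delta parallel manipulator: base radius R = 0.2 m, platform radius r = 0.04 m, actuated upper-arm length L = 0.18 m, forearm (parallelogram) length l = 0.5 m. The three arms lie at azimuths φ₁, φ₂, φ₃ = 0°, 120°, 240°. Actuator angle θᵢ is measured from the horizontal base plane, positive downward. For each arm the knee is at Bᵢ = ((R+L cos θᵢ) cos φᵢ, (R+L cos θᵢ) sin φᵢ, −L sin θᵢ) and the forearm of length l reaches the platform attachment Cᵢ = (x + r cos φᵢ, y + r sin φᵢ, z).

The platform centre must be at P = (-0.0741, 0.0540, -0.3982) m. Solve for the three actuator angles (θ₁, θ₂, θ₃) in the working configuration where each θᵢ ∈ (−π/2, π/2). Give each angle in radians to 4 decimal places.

arm 1 (φ=0.0°): x'=-0.0741, y'=0.0540
  A=0.2341, B=-0.3982, C=(l²−L²−A²−y'²−z²)/(2L)=0.0037
  √(A²+B²)=0.4619;  θ1 = -1.0393+1.5629 ≈ 0.5235
φ2=120.0° → target in arm frame (0.0838, 0.0372)
  A=0.0762, B=-0.3982, C=(l²−L²−A²−y'²−z²)/(2L)=0.1440
  θ2 = atan2(B,A) + arccos(C/0.4054) = -0.1742
rotate P by −φ3: (-0.0097, -0.0912, -0.3982)
  A=0.1697, B=-0.3982, C=(l²−L²−A²−y'²−z²)/(2L)=0.0609
  θ3 = atan2(B,A) + arccos(C/0.4329) = 0.2618

θ₁ = 0.5235, θ₂ = -0.1742, θ₃ = 0.2618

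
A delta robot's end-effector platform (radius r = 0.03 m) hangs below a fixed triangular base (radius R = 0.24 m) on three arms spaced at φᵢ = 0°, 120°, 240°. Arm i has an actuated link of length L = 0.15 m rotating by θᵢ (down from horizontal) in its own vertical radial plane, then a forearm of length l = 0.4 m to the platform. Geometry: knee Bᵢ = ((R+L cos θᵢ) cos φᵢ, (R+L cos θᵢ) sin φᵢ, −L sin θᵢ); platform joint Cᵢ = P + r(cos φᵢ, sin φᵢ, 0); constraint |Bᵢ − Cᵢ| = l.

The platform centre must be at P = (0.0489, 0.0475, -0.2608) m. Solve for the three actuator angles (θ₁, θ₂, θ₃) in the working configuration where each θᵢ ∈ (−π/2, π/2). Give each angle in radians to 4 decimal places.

θ₁ = 0.0879, θ₂ = 0.3490, θ₃ = 0.8728

rotate P by −φ1: (0.0489, 0.0475, -0.2608)
  A=0.1611, B=-0.2608, C=(l²−L²−A²−y'²−z²)/(2L)=0.1376
  γ=atan2(-0.2608,0.1611)=-1.0175;  ψ=arccos(0.4488)=1.1054;  θ1=γ+ψ≈0.0879
arm 2 (φ=120.0°): x'=0.0167, y'=-0.0661
  A cos θ + B sin θ = C:  0.1933·cos θ + -0.2608·sin θ = 0.0925
  γ=atan2(-0.2608,0.1933)=-0.9329;  ψ=arccos(0.2849)=1.2819;  θ2=γ+ψ≈0.3490
arm 3 (φ=240.0°): x'=-0.0656, y'=0.0186
  e−x'=0.2756;  (l²−L²−(e−x')²−y'²−z²)/2L = -0.0227
  √(A²+B²)=0.3794;  θ3 = -0.7578+1.6307 ≈ 0.8728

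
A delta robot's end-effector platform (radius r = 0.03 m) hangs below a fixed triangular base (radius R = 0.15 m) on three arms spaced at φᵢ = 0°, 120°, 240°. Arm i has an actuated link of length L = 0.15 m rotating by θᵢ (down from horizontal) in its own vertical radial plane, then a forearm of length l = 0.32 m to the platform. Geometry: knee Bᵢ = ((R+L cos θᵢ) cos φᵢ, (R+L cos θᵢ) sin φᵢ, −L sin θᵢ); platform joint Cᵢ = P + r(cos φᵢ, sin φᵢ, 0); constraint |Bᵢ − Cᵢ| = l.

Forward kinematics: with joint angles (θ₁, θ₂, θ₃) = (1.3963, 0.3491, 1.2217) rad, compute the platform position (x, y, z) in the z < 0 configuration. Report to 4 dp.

φ1=0.0°: virtual centre (0.1460, 0.0000, -0.1477), radius l
φ2=120.0°: virtual centre (-0.1305, 0.2260, -0.0513), radius l
φ3=240.0°: virtual centre (-0.0857, -0.1484, -0.1410), radius l
|O₂|²−|O₁|² = 0.0276;  |O₃|²−|O₁|² = 0.0061
linear system: -0.5530x+0.4520y = 0.0276−0.1928z; -0.4634x+-0.2967y = 0.0061−0.0135z
Cramer: x(z) = -0.0292+0.1696z;  y(z) = 0.0252-0.2192z
sphere 1 gives Az²+Bz+C=0 with A=1.0768, B=0.2249, C=-0.0492;  B²−4AC=0.2626;  roots -0.3424, 0.1335;  negative root z = -0.3424
x = -0.0873, y = 0.1003

(-0.0873, 0.1003, -0.3424)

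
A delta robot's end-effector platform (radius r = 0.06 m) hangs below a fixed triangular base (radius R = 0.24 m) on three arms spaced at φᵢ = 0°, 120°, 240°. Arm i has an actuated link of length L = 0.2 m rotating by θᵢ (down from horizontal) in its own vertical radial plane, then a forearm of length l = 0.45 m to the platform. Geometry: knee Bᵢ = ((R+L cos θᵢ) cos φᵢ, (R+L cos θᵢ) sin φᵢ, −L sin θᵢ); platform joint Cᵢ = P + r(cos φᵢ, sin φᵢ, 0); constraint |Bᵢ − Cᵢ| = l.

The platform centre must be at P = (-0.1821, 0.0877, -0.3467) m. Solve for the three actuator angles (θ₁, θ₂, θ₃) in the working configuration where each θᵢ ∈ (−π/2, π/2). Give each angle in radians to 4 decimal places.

rotate P by −φ1: (-0.1821, 0.0877, -0.3467)
  A cos θ + B sin θ = C:  0.3621·cos θ + -0.3467·sin θ = -0.2413
  √(A²+B²)=0.5013;  θ1 = -0.7637+2.0729 ≈ 1.3092
arm 2 (φ=120.0°): x'=0.1670, y'=0.1139
  A cos θ + B sin θ = C:  0.0130·cos θ + -0.3467·sin θ = 0.0729
  γ=atan2(-0.3467,0.0130)=-1.5333;  ψ=arccos(0.2102)=1.3590;  θ2=γ+ψ≈-0.1743
rotate P by −φ3: (0.0151, -0.2016, -0.3467)
  A=0.1649, B=-0.3467, C=(l²−L²−A²−y'²−z²)/(2L)=-0.0638
  √(A²+B²)=0.3839;  θ3 = -1.1268+1.7377 ≈ 0.6109

θ₁ = 1.3092, θ₂ = -0.1743, θ₃ = 0.6109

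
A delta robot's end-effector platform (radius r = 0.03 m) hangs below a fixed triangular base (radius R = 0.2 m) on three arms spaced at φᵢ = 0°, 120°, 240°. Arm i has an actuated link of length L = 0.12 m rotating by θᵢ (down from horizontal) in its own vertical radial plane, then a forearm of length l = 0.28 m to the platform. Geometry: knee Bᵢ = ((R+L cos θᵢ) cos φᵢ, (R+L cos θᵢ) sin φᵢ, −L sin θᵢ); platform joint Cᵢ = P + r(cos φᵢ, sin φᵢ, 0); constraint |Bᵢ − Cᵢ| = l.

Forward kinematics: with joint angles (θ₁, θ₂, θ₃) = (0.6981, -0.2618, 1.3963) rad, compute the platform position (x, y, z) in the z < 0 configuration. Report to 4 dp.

(0.0076, 0.0934, -0.1477)

φ1=0.0°: virtual centre (0.2619, 0.0000, -0.0771), radius l
centre 2 = (0.2859·cos120.0°, 0.2859·sin120.0°, 0.0311) = (-0.1430, 0.2476, 0.0311)
φ3=240.0°: virtual centre (-0.0954, -0.1653, -0.1182), radius l
|centre ₂|²−|centre ₁|² = 0.0082;  |centre ₃|²−|centre ₁|² = -0.0242
plane₁₂: -0.8098x+0.4952y+0.2164z = 0.0082
det = 0.6216;  x = 0.0149+0.0497z,  y = 0.0409+-0.3557z
quadratic in z: (1.1290)z²+(0.1007)z+(-0.0098)=0, √Δ=0.2329 → z ∈ {-0.1477, 0.0586}; z = -0.1477 (taking z<0)
x = 0.0076, y = 0.0934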